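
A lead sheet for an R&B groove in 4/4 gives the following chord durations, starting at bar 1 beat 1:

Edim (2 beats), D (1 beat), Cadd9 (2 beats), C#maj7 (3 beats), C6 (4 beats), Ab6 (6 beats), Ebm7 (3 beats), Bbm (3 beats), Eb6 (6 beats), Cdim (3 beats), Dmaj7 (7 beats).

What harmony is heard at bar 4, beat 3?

Beat 3 of bar 4 is beat (4−1)×4 + 3 = 15 overall.
Running totals: Edim ends at 2, D ends at 3, Cadd9 ends at 5, C#maj7 ends at 8, C6 ends at 12, Ab6 ends at 18.
Beat 15 falls within Ab6.

Ab6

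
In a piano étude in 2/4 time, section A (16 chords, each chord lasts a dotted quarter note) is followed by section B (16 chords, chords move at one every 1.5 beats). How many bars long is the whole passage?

24 bars

A: 16 × 1.5 = 24 beats = 12 bars.
B: 16 × 1.5 = 24 beats = 12 bars.
Total: 12 + 12 = 24 bars.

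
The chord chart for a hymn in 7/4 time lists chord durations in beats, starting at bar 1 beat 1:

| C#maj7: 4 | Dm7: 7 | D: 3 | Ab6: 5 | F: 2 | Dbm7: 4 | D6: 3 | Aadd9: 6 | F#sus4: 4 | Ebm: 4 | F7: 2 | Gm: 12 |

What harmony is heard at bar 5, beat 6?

Aadd9

Beat 6 of bar 5 is beat (5−1)×7 + 6 = 34 overall.
Running totals: C#maj7 ends at 4, Dm7 ends at 11, D ends at 14, Ab6 ends at 19, F ends at 21, Dbm7 ends at 25, D6 ends at 28, Aadd9 ends at 34.
Beat 34 falls within Aadd9.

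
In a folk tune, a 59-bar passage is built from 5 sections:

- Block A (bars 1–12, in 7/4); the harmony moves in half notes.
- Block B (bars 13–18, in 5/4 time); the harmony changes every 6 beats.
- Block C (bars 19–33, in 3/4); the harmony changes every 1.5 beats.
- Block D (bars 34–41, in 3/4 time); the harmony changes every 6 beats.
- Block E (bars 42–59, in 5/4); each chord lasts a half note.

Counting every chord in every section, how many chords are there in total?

126 chords

A: 12·7 = 84 beats, 84/2 = 42 chords.
B: 6·5 = 30 beats, 30/6 = 5 chords.
C: 15·3 = 45 beats, 45/1.5 = 30 chords.
D: 8·3 = 24 beats, 24/6 = 4 chords.
E: 18·5 = 90 beats, 90/2 = 45 chords.
Total: 42 + 5 + 30 + 4 + 45 = 126.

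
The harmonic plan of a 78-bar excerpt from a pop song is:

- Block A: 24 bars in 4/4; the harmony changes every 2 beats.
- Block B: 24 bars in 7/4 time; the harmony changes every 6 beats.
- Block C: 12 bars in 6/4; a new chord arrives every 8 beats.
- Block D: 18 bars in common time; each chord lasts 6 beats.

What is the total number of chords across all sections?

97 chords

A has 96 beats and chords last 2 each, so 48 chords.
B has 168 beats and chords last 6 each, so 28 chords.
C has 72 beats and chords last 8 each, so 9 chords.
D has 72 beats and chords last 6 each, so 12 chords.
Total: 48 + 28 + 9 + 12 = 97.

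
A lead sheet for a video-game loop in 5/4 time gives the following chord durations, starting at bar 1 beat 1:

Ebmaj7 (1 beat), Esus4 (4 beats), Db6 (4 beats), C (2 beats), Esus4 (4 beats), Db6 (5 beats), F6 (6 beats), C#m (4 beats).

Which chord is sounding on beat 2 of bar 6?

Beat 2 of bar 6 is beat (6−1)×5 + 2 = 27 overall.
Running totals: Ebmaj7 ends at 1, Esus4 ends at 5, Db6 ends at 9, C ends at 11, Esus4 ends at 15, Db6 ends at 20, F6 ends at 26, C#m ends at 30.
Beat 27 falls within C#m.

C#m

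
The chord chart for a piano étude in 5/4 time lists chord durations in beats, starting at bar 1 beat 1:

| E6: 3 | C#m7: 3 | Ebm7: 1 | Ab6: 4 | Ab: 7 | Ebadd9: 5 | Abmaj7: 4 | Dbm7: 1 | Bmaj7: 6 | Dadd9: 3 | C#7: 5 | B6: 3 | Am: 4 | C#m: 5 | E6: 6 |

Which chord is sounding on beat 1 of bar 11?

C#m

Beat 1 of bar 11 is beat (11−1)×5 + 1 = 51 overall.
Running totals: E6 ends at 3, C#m7 ends at 6, Ebm7 ends at 7, Ab6 ends at 11, Ab ends at 18, Ebadd9 ends at 23, Abmaj7 ends at 27, Dbm7 ends at 28, Bmaj7 ends at 34, Dadd9 ends at 37, C#7 ends at 42, B6 ends at 45, Am ends at 49, C#m ends at 54.
Beat 51 falls within C#m.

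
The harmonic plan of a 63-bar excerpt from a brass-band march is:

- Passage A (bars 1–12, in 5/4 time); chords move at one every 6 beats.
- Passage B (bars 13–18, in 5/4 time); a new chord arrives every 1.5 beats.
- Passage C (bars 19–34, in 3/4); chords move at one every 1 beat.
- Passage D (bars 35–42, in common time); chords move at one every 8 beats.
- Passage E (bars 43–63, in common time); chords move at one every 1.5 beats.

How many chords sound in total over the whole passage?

A: 12·5 = 60 beats, 60/6 = 10 chords.
B: 6·5 = 30 beats, 30/1.5 = 20 chords.
C: 16·3 = 48 beats, 48/1 = 48 chords.
D: 8·4 = 32 beats, 32/8 = 4 chords.
E: 21·4 = 84 beats, 84/1.5 = 56 chords.
Total: 10 + 20 + 48 + 4 + 56 = 138.

138 chords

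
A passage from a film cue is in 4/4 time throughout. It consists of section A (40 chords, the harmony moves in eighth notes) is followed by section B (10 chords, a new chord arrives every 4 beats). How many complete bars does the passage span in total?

15 bars

A: 40 × 0.5 = 20 beats = 5 bars.
B: 10 × 4 = 40 beats = 10 bars.
Total: 5 + 10 = 15 bars.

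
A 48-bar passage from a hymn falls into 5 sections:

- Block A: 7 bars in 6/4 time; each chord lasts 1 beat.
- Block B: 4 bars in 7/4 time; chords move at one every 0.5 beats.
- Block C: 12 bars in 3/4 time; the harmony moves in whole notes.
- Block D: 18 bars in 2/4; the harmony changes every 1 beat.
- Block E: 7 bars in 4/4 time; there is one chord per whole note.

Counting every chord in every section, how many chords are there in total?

150 chords

A has 42 beats and chords last 1 each, so 42 chords.
B has 28 beats and chords last 0.5 each, so 56 chords.
C has 36 beats and chords last 4 each, so 9 chords.
D has 36 beats and chords last 1 each, so 36 chords.
E has 28 beats and chords last 4 each, so 7 chords.
Total: 42 + 56 + 9 + 36 + 7 = 150.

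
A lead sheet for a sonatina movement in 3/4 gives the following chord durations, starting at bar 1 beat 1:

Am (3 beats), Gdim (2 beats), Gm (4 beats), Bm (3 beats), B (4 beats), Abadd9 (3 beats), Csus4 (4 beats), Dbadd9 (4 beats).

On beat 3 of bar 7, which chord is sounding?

Csus4

Beat 3 of bar 7 is beat (7−1)×3 + 3 = 21 overall.
Running totals: Am ends at 3, Gdim ends at 5, Gm ends at 9, Bm ends at 12, B ends at 16, Abadd9 ends at 19, Csus4 ends at 23.
Beat 21 falls within Csus4.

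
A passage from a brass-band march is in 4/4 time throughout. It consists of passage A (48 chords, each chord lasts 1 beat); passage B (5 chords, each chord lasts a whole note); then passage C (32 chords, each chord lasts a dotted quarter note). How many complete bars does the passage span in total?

29 bars

A: 48 × 1 = 48 beats = 12 bars.
B: 5 × 4 = 20 beats = 5 bars.
C: 32 × 1.5 = 48 beats = 12 bars.
Total: 12 + 5 + 12 = 29 bars.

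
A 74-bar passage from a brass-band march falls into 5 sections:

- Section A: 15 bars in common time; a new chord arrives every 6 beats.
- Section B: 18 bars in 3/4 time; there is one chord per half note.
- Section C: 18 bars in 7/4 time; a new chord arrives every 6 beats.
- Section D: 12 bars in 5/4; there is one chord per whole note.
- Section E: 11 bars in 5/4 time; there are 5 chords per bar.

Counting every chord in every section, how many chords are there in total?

128 chords

A: 15 bars × 4 beats = 60 beats; 6 beats/chord → 10 chords.
B: 18 bars × 3 beats = 54 beats; 2 beats/chord → 27 chords.
C: 18 bars × 7 beats = 126 beats; 6 beats/chord → 21 chords.
D: 12 bars × 5 beats = 60 beats; 4 beats/chord → 15 chords.
E: 11 bars × 5 beats = 55 beats; 1 beat/chord → 55 chords.
Total: 10 + 27 + 21 + 15 + 55 = 128.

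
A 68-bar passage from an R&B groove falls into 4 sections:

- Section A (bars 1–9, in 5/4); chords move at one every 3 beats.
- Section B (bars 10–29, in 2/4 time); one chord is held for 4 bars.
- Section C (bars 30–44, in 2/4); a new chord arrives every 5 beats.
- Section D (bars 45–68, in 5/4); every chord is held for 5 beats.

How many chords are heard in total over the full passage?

A: 9 bars × 5 beats = 45 beats; 3 beats/chord → 15 chords.
B: 20 bars × 2 beats = 40 beats; 8 beats/chord → 5 chords.
C: 15 bars × 2 beats = 30 beats; 5 beats/chord → 6 chords.
D: 24 bars × 5 beats = 120 beats; 5 beats/chord → 24 chords.
Total: 15 + 5 + 6 + 24 = 50.

50 chords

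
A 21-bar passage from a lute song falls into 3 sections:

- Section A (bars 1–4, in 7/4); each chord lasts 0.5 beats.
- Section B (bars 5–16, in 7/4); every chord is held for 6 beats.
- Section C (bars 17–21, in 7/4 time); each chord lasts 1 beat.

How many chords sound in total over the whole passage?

A: 4·7 = 28 beats, 28/0.5 = 56 chords.
B: 12·7 = 84 beats, 84/6 = 14 chords.
C: 5·7 = 35 beats, 35/1 = 35 chords.
Total: 56 + 14 + 35 = 105.

105 chords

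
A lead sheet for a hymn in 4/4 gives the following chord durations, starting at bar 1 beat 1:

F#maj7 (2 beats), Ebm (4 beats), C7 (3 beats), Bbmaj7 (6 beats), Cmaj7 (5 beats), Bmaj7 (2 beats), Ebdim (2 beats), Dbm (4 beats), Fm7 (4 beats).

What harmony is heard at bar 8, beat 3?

Fm7

Beat 3 of bar 8 is beat (8−1)×4 + 3 = 31 overall.
Running totals: F#maj7 ends at 2, Ebm ends at 6, C7 ends at 9, Bbmaj7 ends at 15, Cmaj7 ends at 20, Bmaj7 ends at 22, Ebdim ends at 24, Dbm ends at 28, Fm7 ends at 32.
Beat 31 falls within Fm7.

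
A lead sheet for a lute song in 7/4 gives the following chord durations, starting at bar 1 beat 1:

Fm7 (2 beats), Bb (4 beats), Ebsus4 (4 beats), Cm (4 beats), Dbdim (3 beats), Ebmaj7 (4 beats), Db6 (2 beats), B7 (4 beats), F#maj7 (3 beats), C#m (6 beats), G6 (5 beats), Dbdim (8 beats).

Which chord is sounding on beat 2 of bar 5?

Beat 2 of bar 5 is beat (5−1)×7 + 2 = 30 overall.
Running totals: Fm7 ends at 2, Bb ends at 6, Ebsus4 ends at 10, Cm ends at 14, Dbdim ends at 17, Ebmaj7 ends at 21, Db6 ends at 23, B7 ends at 27, F#maj7 ends at 30.
Beat 30 falls within F#maj7.

F#maj7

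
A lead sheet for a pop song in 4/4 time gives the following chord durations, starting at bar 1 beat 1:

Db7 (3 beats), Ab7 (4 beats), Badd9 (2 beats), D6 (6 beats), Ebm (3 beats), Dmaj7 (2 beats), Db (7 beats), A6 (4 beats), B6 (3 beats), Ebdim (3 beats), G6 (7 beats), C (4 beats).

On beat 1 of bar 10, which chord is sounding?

Beat 1 of bar 10 is beat (10−1)×4 + 1 = 37 overall.
Running totals: Db7 ends at 3, Ab7 ends at 7, Badd9 ends at 9, D6 ends at 15, Ebm ends at 18, Dmaj7 ends at 20, Db ends at 27, A6 ends at 31, B6 ends at 34, Ebdim ends at 37.
Beat 37 falls within Ebdim.

Ebdim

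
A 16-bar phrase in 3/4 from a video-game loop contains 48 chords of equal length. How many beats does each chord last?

16 bars × 3 beats/bar = 48 beats total.
48 beats ÷ 48 chords = 1 beats per chord.
(That is a quarter note.)

1 beat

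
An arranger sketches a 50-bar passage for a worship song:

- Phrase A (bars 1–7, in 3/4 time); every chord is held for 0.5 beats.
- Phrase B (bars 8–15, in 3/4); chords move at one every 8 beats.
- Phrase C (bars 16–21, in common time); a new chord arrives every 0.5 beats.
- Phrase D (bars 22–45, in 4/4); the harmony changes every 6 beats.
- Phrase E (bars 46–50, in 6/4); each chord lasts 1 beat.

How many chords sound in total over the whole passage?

139 chords

A: 7 bars × 3 beats = 21 beats; 0.5 beats/chord → 42 chords.
B: 8 bars × 3 beats = 24 beats; 8 beats/chord → 3 chords.
C: 6 bars × 4 beats = 24 beats; 0.5 beats/chord → 48 chords.
D: 24 bars × 4 beats = 96 beats; 6 beats/chord → 16 chords.
E: 5 bars × 6 beats = 30 beats; 1 beat/chord → 30 chords.
Total: 42 + 3 + 48 + 16 + 30 = 139.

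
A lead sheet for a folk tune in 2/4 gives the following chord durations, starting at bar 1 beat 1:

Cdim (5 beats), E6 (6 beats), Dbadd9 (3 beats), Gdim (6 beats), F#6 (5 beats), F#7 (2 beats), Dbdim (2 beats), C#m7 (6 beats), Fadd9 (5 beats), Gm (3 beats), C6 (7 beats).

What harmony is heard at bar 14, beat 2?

Dbdim

Beat 2 of bar 14 is beat (14−1)×2 + 2 = 28 overall.
Running totals: Cdim ends at 5, E6 ends at 11, Dbadd9 ends at 14, Gdim ends at 20, F#6 ends at 25, F#7 ends at 27, Dbdim ends at 29.
Beat 28 falls within Dbdim.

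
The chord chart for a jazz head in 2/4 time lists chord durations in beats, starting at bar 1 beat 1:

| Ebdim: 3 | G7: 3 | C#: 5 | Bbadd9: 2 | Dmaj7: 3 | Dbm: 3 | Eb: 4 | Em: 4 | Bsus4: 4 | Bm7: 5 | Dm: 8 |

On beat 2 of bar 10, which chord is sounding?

Eb

Beat 2 of bar 10 is beat (10−1)×2 + 2 = 20 overall.
Running totals: Ebdim ends at 3, G7 ends at 6, C# ends at 11, Bbadd9 ends at 13, Dmaj7 ends at 16, Dbm ends at 19, Eb ends at 23.
Beat 20 falls within Eb.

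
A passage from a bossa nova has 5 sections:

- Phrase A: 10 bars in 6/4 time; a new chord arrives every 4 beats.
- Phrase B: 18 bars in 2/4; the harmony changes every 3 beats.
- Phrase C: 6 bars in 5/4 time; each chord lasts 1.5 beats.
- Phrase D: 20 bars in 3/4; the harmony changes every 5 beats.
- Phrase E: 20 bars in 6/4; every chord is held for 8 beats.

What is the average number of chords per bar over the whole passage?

A: 10 bars of 6 beats is 60 beats; at 4 beats each that's 15 chords.
B: 18 bars of 2 beats is 36 beats; at 3 beats each that's 12 chords.
C: 6 bars of 5 beats is 30 beats; at 1.5 beats each that's 20 chords.
D: 20 bars of 3 beats is 60 beats; at 5 beats each that's 12 chords.
E: 20 bars of 6 beats is 120 beats; at 8 beats each that's 15 chords.
Overall: 74 chords over 74 bars → 74/74 = 1 chords per bar.

1 chords per bar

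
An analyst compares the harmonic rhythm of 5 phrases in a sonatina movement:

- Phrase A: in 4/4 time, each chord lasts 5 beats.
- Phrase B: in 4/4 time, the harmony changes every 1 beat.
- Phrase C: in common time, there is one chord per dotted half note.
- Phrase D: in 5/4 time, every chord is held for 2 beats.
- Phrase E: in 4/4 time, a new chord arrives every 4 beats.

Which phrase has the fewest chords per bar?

A: 4/5 = 0.8 chords/bar.
B: 4/1 = 4 chords/bar.
C: 4/3 = 4/3 chords/bar.
D: 5/2 = 2.5 chords/bar.
E: 4/4 = 1 chord/bar.
Slowest is A at 0.8 chords/bar.

Phrase A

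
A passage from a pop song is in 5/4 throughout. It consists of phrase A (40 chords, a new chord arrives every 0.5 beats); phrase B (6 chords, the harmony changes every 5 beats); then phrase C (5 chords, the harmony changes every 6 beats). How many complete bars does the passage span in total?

A: 40 × 0.5 = 20 beats = 4 bars.
B: 6 × 5 = 30 beats = 6 bars.
C: 5 × 6 = 30 beats = 6 bars.
Total: 4 + 6 + 6 = 16 bars.

16 bars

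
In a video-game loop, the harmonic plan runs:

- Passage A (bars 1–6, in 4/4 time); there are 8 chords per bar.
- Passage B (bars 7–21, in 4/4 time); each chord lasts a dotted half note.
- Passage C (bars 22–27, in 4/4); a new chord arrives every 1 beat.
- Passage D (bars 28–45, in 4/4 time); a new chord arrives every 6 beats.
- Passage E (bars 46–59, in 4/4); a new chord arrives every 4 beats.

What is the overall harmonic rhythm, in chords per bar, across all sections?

2 chords per bar

A: 6 bars of 4 beats is 24 beats; at 0.5 beats each that's 48 chords.
B: 15 bars of 4 beats is 60 beats; at 3 beats each that's 20 chords.
C: 6 bars of 4 beats is 24 beats; at 1 beat each that's 24 chords.
D: 18 bars of 4 beats is 72 beats; at 6 beats each that's 12 chords.
E: 14 bars of 4 beats is 56 beats; at 4 beats each that's 14 chords.
Overall: 118 chords over 59 bars → 118/59 = 2 chords per bar.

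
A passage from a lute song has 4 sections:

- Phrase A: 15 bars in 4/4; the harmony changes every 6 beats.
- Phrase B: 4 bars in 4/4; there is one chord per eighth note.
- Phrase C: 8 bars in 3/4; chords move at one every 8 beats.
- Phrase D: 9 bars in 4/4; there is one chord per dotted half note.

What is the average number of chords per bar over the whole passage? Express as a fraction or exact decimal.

A: 15 × 4 = 60 beats ÷ 6 = 10 chords.
B: 4 × 4 = 16 beats ÷ 0.5 = 32 chords.
C: 8 × 3 = 24 beats ÷ 8 = 3 chords.
D: 9 × 4 = 36 beats ÷ 3 = 12 chords.
Overall: 57 chords over 36 bars → 57/36 = 19/12 chords per bar.

19/12 chords per bar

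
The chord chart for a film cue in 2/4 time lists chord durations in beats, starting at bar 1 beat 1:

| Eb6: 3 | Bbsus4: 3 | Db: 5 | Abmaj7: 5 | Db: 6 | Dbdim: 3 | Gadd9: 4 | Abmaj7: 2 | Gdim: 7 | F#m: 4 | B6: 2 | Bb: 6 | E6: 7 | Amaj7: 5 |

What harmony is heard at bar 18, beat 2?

Beat 2 of bar 18 is beat (18−1)×2 + 2 = 36 overall.
Running totals: Eb6 ends at 3, Bbsus4 ends at 6, Db ends at 11, Abmaj7 ends at 16, Db ends at 22, Dbdim ends at 25, Gadd9 ends at 29, Abmaj7 ends at 31, Gdim ends at 38.
Beat 36 falls within Gdim.

Gdim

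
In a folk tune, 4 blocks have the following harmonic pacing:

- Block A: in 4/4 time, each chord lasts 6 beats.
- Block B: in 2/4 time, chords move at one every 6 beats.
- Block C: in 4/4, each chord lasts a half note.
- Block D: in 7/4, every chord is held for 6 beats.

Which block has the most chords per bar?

A: each chord is 6 beats in 4/4, so 2/3 per bar.
B: each chord is 6 beats in 2/4, so 1/3 per bar.
C: each chord is 2 beats in 4/4, so 2 per bar.
D: each chord is 6 beats in 7/4, so 7/6 per bar.
Fastest is C at 2 chords/bar.

Block C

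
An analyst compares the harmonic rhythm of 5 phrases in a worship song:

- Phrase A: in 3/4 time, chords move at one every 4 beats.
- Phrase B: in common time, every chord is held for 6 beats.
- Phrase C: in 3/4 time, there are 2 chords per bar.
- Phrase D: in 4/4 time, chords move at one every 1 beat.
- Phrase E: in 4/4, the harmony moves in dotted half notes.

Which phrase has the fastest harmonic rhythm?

Phrase D

A: 3 beats/bar ÷ 4 beats/chord = 0.75 chords/bar.
B: 4 beats/bar ÷ 6 beats/chord = 2/3 chords/bar.
C: 3 beats/bar ÷ 1.5 beats/chord = 2 chords/bar.
D: 4 beats/bar ÷ 1 beat/chord = 4 chords/bar.
E: 4 beats/bar ÷ 3 beats/chord = 4/3 chords/bar.
Fastest is D at 4 chords/bar.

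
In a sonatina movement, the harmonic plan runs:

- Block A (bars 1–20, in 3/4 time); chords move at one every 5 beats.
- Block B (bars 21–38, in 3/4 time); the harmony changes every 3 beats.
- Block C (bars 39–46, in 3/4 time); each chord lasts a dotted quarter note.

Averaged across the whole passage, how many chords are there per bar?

1 chords per bar

A: 20 × 3 = 60 beats ÷ 5 = 12 chords.
B: 18 × 3 = 54 beats ÷ 3 = 18 chords.
C: 8 × 3 = 24 beats ÷ 1.5 = 16 chords.
Overall: 46 chords over 46 bars → 46/46 = 1 chords per bar.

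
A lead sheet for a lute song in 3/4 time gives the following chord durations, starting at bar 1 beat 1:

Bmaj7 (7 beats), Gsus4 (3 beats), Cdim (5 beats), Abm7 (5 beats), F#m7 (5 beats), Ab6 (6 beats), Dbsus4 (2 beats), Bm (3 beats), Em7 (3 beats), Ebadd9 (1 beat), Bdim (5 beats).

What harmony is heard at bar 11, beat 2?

Beat 2 of bar 11 is beat (11−1)×3 + 2 = 32 overall.
Running totals: Bmaj7 ends at 7, Gsus4 ends at 10, Cdim ends at 15, Abm7 ends at 20, F#m7 ends at 25, Ab6 ends at 31, Dbsus4 ends at 33.
Beat 32 falls within Dbsus4.

Dbsus4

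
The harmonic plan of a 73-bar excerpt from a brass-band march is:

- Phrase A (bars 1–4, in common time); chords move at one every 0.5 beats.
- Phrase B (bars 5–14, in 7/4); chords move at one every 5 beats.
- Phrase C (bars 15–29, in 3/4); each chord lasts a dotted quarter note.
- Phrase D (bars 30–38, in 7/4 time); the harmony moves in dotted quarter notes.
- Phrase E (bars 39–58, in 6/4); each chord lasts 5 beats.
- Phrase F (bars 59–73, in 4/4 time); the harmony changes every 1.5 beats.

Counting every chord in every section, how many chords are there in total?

A: 4 bars × 4 beats = 16 beats; 0.5 beats/chord → 32 chords.
B: 10 bars × 7 beats = 70 beats; 5 beats/chord → 14 chords.
C: 15 bars × 3 beats = 45 beats; 1.5 beats/chord → 30 chords.
D: 9 bars × 7 beats = 63 beats; 1.5 beats/chord → 42 chords.
E: 20 bars × 6 beats = 120 beats; 5 beats/chord → 24 chords.
F: 15 bars × 4 beats = 60 beats; 1.5 beats/chord → 40 chords.
Total: 32 + 14 + 30 + 42 + 24 + 40 = 182.

182 chords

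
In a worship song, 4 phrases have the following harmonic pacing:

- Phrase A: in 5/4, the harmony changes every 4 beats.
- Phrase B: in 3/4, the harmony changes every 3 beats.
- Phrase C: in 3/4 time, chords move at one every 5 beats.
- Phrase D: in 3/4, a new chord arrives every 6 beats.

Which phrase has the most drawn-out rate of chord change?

Phrase D

A: 5/4 = 1.25 chords/bar.
B: 3/3 = 1 chord/bar.
C: 3/5 = 0.6 chords/bar.
D: 3/6 = 0.5 chords/bar.
Slowest is D at 0.5 chords/bar.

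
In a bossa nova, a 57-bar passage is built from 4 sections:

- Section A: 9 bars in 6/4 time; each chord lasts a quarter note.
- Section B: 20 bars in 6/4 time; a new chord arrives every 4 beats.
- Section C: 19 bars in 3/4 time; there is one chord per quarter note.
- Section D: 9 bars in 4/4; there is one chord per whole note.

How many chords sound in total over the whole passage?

150 chords

A: 9·6 = 54 beats, 54/1 = 54 chords.
B: 20·6 = 120 beats, 120/4 = 30 chords.
C: 19·3 = 57 beats, 57/1 = 57 chords.
D: 9·4 = 36 beats, 36/4 = 9 chords.
Total: 54 + 30 + 57 + 9 = 150.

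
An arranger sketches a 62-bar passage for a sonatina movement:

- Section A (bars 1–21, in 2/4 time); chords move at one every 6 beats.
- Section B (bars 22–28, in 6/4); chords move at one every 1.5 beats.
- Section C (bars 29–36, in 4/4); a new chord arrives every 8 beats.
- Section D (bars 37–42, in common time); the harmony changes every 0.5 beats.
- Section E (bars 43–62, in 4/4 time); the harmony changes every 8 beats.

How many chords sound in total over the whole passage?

97 chords

A: 21·2 = 42 beats, 42/6 = 7 chords.
B: 7·6 = 42 beats, 42/1.5 = 28 chords.
C: 8·4 = 32 beats, 32/8 = 4 chords.
D: 6·4 = 24 beats, 24/0.5 = 48 chords.
E: 20·4 = 80 beats, 80/8 = 10 chords.
Total: 7 + 28 + 4 + 48 + 10 = 97.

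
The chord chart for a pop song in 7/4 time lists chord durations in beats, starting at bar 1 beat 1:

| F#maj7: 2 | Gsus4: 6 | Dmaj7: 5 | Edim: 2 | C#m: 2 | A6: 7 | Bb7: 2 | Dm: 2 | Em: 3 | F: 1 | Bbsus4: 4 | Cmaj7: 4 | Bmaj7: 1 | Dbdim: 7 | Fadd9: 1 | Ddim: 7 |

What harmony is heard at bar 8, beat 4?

Beat 4 of bar 8 is beat (8−1)×7 + 4 = 53 overall.
Running totals: F#maj7 ends at 2, Gsus4 ends at 8, Dmaj7 ends at 13, Edim ends at 15, C#m ends at 17, A6 ends at 24, Bb7 ends at 26, Dm ends at 28, Em ends at 31, F ends at 32, Bbsus4 ends at 36, Cmaj7 ends at 40, Bmaj7 ends at 41, Dbdim ends at 48, Fadd9 ends at 49, Ddim ends at 56.
Beat 53 falls within Ddim.

Ddim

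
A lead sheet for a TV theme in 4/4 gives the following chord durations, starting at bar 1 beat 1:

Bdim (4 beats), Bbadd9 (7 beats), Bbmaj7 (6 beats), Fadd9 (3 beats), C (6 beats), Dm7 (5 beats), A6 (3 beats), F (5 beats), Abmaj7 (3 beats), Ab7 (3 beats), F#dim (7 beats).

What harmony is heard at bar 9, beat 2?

Beat 2 of bar 9 is beat (9−1)×4 + 2 = 34 overall.
Running totals: Bdim ends at 4, Bbadd9 ends at 11, Bbmaj7 ends at 17, Fadd9 ends at 20, C ends at 26, Dm7 ends at 31, A6 ends at 34.
Beat 34 falls within A6.

A6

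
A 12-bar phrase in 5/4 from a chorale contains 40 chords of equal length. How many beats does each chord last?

1.5 beats

12 bars × 5 beats/bar = 60 beats total.
60 beats ÷ 40 chords = 1.5 beats per chord.
(That is a dotted quarter note.)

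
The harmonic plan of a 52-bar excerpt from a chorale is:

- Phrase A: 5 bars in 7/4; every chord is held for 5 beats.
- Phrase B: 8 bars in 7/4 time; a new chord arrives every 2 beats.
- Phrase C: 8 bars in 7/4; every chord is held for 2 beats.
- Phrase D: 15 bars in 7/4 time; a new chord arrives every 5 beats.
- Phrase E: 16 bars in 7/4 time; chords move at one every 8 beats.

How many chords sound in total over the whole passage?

A has 35 beats and chords last 5 each, so 7 chords.
B has 56 beats and chords last 2 each, so 28 chords.
C has 56 beats and chords last 2 each, so 28 chords.
D has 105 beats and chords last 5 each, so 21 chords.
E has 112 beats and chords last 8 each, so 14 chords.
Total: 7 + 28 + 28 + 21 + 14 = 98.

98 chords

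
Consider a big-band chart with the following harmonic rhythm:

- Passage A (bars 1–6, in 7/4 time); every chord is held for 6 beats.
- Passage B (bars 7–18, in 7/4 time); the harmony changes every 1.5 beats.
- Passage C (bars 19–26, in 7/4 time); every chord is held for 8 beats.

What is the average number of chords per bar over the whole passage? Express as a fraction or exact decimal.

A: 6 × 7 = 42 beats ÷ 6 = 7 chords.
B: 12 × 7 = 84 beats ÷ 1.5 = 56 chords.
C: 8 × 7 = 56 beats ÷ 8 = 7 chords.
Overall: 70 chords over 26 bars → 70/26 = 35/13 chords per bar.

35/13 chords per bar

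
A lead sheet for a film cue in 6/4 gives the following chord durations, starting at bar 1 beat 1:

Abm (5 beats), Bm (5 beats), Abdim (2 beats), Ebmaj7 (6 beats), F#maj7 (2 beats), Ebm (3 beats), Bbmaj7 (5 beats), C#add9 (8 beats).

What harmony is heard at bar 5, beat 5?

C#add9

Beat 5 of bar 5 is beat (5−1)×6 + 5 = 29 overall.
Running totals: Abm ends at 5, Bm ends at 10, Abdim ends at 12, Ebmaj7 ends at 18, F#maj7 ends at 20, Ebm ends at 23, Bbmaj7 ends at 28, C#add9 ends at 36.
Beat 29 falls within C#add9.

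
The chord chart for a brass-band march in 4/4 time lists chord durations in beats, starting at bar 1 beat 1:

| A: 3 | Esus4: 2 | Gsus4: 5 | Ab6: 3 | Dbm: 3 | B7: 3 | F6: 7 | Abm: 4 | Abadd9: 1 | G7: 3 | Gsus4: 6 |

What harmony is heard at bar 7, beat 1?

F6

Beat 1 of bar 7 is beat (7−1)×4 + 1 = 25 overall.
Running totals: A ends at 3, Esus4 ends at 5, Gsus4 ends at 10, Ab6 ends at 13, Dbm ends at 16, B7 ends at 19, F6 ends at 26.
Beat 25 falls within F6.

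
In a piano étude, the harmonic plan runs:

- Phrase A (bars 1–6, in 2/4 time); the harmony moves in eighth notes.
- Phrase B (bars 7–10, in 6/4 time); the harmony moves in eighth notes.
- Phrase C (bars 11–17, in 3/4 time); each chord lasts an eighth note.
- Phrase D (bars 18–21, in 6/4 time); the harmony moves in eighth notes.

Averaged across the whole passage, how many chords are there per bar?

A: 6 bars of 2 beats is 12 beats; at 0.5 beats each that's 24 chords.
B: 4 bars of 6 beats is 24 beats; at 0.5 beats each that's 48 chords.
C: 7 bars of 3 beats is 21 beats; at 0.5 beats each that's 42 chords.
D: 4 bars of 6 beats is 24 beats; at 0.5 beats each that's 48 chords.
Overall: 162 chords over 21 bars → 162/21 = 54/7 chords per bar.

54/7 chords per bar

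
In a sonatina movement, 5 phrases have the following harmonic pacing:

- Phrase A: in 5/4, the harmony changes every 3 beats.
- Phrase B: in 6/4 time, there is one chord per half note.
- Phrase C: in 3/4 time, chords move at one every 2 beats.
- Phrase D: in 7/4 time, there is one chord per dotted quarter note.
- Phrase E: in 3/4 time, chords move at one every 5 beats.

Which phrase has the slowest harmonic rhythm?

Phrase E

A: 5 beats/bar ÷ 3 beats/chord = 5/3 chords/bar.
B: 6 beats/bar ÷ 2 beats/chord = 3 chords/bar.
C: 3 beats/bar ÷ 2 beats/chord = 1.5 chords/bar.
D: 7 beats/bar ÷ 1.5 beats/chord = 14/3 chords/bar.
E: 3 beats/bar ÷ 5 beats/chord = 0.6 chords/bar.
Slowest is E at 0.6 chords/bar.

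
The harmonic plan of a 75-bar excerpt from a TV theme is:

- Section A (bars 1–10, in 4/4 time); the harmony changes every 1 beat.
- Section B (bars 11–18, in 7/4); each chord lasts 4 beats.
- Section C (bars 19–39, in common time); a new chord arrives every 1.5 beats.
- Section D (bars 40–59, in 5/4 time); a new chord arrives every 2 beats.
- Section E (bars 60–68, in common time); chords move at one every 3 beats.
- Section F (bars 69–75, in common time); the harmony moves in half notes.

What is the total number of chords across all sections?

A: 10 bars × 4 beats = 40 beats; 1 beat/chord → 40 chords.
B: 8 bars × 7 beats = 56 beats; 4 beats/chord → 14 chords.
C: 21 bars × 4 beats = 84 beats; 1.5 beats/chord → 56 chords.
D: 20 bars × 5 beats = 100 beats; 2 beats/chord → 50 chords.
E: 9 bars × 4 beats = 36 beats; 3 beats/chord → 12 chords.
F: 7 bars × 4 beats = 28 beats; 2 beats/chord → 14 chords.
Total: 40 + 14 + 56 + 50 + 12 + 14 = 186.

186 chords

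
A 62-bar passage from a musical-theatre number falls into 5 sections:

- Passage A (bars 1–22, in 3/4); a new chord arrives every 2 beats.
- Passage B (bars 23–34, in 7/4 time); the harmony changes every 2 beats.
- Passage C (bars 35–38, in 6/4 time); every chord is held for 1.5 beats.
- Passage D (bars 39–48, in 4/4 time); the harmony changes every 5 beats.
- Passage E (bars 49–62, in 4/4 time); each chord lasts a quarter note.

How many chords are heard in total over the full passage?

A: 22·3 = 66 beats, 66/2 = 33 chords.
B: 12·7 = 84 beats, 84/2 = 42 chords.
C: 4·6 = 24 beats, 24/1.5 = 16 chords.
D: 10·4 = 40 beats, 40/5 = 8 chords.
E: 14·4 = 56 beats, 56/1 = 56 chords.
Total: 33 + 42 + 16 + 8 + 56 = 155.

155 chords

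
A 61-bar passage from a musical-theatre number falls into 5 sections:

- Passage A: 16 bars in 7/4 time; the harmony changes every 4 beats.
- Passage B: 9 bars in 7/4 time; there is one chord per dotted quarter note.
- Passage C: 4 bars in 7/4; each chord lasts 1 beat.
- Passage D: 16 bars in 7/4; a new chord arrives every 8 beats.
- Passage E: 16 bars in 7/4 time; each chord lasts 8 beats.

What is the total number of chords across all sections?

A: 16·7 = 112 beats, 112/4 = 28 chords.
B: 9·7 = 63 beats, 63/1.5 = 42 chords.
C: 4·7 = 28 beats, 28/1 = 28 chords.
D: 16·7 = 112 beats, 112/8 = 14 chords.
E: 16·7 = 112 beats, 112/8 = 14 chords.
Total: 28 + 42 + 28 + 14 + 14 = 126.

126 chords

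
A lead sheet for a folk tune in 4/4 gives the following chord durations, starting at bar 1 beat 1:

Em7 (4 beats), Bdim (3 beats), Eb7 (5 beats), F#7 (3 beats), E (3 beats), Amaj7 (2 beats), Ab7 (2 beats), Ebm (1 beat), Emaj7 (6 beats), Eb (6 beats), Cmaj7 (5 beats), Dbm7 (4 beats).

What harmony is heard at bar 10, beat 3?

Beat 3 of bar 10 is beat (10−1)×4 + 3 = 39 overall.
Running totals: Em7 ends at 4, Bdim ends at 7, Eb7 ends at 12, F#7 ends at 15, E ends at 18, Amaj7 ends at 20, Ab7 ends at 22, Ebm ends at 23, Emaj7 ends at 29, Eb ends at 35, Cmaj7 ends at 40.
Beat 39 falls within Cmaj7.

Cmaj7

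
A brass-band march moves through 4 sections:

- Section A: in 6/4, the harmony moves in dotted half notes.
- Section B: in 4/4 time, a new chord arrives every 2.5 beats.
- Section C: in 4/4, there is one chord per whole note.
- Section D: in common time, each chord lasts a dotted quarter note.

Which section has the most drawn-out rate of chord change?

A: each chord is 3 beats in 6/4, so 2 per bar.
B: each chord is 2.5 beats in 4/4, so 1.6 per bar.
C: each chord is 4 beats in 4/4, so 1 per bar.
D: each chord is 1.5 beats in 4/4, so 8/3 per bar.
Slowest is C at 1 chords/bar.

Section C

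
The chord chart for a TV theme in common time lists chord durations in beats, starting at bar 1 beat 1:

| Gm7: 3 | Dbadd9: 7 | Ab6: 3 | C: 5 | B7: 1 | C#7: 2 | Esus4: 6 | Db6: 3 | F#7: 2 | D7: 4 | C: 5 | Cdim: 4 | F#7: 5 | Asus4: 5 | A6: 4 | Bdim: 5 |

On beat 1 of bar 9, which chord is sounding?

D7

Beat 1 of bar 9 is beat (9−1)×4 + 1 = 33 overall.
Running totals: Gm7 ends at 3, Dbadd9 ends at 10, Ab6 ends at 13, C ends at 18, B7 ends at 19, C#7 ends at 21, Esus4 ends at 27, Db6 ends at 30, F#7 ends at 32, D7 ends at 36.
Beat 33 falls within D7.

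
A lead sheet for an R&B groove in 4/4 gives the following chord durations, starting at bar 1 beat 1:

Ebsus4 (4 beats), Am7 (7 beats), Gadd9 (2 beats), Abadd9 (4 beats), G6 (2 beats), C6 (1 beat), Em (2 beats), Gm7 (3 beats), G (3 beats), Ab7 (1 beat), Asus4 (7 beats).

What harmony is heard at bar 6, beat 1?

Beat 1 of bar 6 is beat (6−1)×4 + 1 = 21 overall.
Running totals: Ebsus4 ends at 4, Am7 ends at 11, Gadd9 ends at 13, Abadd9 ends at 17, G6 ends at 19, C6 ends at 20, Em ends at 22.
Beat 21 falls within Em.

Em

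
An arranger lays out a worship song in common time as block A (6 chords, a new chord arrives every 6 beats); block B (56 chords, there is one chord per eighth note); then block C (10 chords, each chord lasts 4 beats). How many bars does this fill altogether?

A: 6 × 6 = 36 beats = 9 bars.
B: 56 × 0.5 = 28 beats = 7 bars.
C: 10 × 4 = 40 beats = 10 bars.
Total: 9 + 7 + 10 = 26 bars.

26 bars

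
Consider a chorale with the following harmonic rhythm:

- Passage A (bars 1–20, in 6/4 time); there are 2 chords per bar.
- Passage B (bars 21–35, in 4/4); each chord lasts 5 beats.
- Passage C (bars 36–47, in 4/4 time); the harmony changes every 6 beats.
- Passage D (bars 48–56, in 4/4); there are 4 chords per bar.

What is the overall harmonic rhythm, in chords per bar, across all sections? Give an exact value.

12/7 chords per bar

A: 20 × 6 = 120 beats ÷ 3 = 40 chords.
B: 15 × 4 = 60 beats ÷ 5 = 12 chords.
C: 12 × 4 = 48 beats ÷ 6 = 8 chords.
D: 9 × 4 = 36 beats ÷ 1 = 36 chords.
Overall: 96 chords over 56 bars → 96/56 = 12/7 chords per bar.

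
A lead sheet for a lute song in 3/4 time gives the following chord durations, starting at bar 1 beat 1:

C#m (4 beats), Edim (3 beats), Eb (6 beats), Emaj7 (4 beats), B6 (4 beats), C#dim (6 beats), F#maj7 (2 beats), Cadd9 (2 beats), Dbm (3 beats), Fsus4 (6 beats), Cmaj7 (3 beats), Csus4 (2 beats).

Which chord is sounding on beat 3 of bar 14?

Beat 3 of bar 14 is beat (14−1)×3 + 3 = 42 overall.
Running totals: C#m ends at 4, Edim ends at 7, Eb ends at 13, Emaj7 ends at 17, B6 ends at 21, C#dim ends at 27, F#maj7 ends at 29, Cadd9 ends at 31, Dbm ends at 34, Fsus4 ends at 40, Cmaj7 ends at 43.
Beat 42 falls within Cmaj7.

Cmaj7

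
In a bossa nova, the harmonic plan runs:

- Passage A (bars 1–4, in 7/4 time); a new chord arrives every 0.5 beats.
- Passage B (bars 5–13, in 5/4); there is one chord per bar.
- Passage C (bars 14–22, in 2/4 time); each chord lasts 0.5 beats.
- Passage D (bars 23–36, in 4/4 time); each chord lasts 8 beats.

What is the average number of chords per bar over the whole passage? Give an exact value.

3 chords per bar

A: 4 bars of 7 beats is 28 beats; at 0.5 beats each that's 56 chords.
B: 9 bars of 5 beats is 45 beats; at 5 beats each that's 9 chords.
C: 9 bars of 2 beats is 18 beats; at 0.5 beats each that's 36 chords.
D: 14 bars of 4 beats is 56 beats; at 8 beats each that's 7 chords.
Overall: 108 chords over 36 bars → 108/36 = 3 chords per bar.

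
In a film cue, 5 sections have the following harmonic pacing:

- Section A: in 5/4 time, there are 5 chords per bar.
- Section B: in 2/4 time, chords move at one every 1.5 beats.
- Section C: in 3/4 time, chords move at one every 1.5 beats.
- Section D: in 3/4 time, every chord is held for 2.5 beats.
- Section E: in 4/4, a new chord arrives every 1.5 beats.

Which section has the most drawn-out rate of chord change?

Section D

A: 5/1 = 5 chords/bar.
B: 2/1.5 = 4/3 chords/bar.
C: 3/1.5 = 2 chords/bar.
D: 3/2.5 = 1.2 chords/bar.
E: 4/1.5 = 8/3 chords/bar.
Slowest is D at 1.2 chords/bar.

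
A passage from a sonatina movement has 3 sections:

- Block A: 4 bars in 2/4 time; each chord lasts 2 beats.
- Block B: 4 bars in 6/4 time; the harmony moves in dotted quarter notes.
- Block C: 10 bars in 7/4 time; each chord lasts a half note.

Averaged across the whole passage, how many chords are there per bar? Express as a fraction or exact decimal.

55/18 chords per bar

A: 4 × 2 = 8 beats ÷ 2 = 4 chords.
B: 4 × 6 = 24 beats ÷ 1.5 = 16 chords.
C: 10 × 7 = 70 beats ÷ 2 = 35 chords.
Overall: 55 chords over 18 bars → 55/18 = 55/18 chords per bar.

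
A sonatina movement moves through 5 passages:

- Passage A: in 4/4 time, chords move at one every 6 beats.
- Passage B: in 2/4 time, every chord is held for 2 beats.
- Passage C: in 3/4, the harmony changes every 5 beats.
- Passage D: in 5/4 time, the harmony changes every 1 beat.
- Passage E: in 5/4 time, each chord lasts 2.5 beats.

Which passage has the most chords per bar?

A: 4/6 = 2/3 chords/bar.
B: 2/2 = 1 chord/bar.
C: 3/5 = 0.6 chords/bar.
D: 5/1 = 5 chords/bar.
E: 5/2.5 = 2 chords/bar.
Fastest is D at 5 chords/bar.

Passage D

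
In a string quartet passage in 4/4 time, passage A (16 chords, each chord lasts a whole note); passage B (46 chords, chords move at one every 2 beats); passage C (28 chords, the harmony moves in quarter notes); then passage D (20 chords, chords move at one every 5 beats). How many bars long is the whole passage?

A: 16 × 4 = 64 beats = 16 bars.
B: 46 × 2 = 92 beats = 23 bars.
C: 28 × 1 = 28 beats = 7 bars.
D: 20 × 5 = 100 beats = 25 bars.
Total: 16 + 23 + 7 + 25 = 71 bars.

71 bars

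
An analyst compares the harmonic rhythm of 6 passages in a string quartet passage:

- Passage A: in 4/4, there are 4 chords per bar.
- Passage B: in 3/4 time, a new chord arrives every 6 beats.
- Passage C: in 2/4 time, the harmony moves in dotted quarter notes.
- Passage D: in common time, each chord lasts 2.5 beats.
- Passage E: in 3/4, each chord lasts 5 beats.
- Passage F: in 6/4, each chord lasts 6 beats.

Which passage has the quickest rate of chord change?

Passage A

A: 4 beats/bar ÷ 1 beat/chord = 4 chords/bar.
B: 3 beats/bar ÷ 6 beats/chord = 0.5 chords/bar.
C: 2 beats/bar ÷ 1.5 beats/chord = 4/3 chords/bar.
D: 4 beats/bar ÷ 2.5 beats/chord = 1.6 chords/bar.
E: 3 beats/bar ÷ 5 beats/chord = 0.6 chords/bar.
F: 6 beats/bar ÷ 6 beats/chord = 1 chord/bar.
Fastest is A at 4 chords/bar.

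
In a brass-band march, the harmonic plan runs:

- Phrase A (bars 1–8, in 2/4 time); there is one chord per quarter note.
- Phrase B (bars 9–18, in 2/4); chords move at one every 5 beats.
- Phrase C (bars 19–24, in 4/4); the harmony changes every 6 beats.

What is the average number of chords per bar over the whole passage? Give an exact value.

A: 8 bars of 2 beats is 16 beats; at 1 beat each that's 16 chords.
B: 10 bars of 2 beats is 20 beats; at 5 beats each that's 4 chords.
C: 6 bars of 4 beats is 24 beats; at 6 beats each that's 4 chords.
Overall: 24 chords over 24 bars → 24/24 = 1 chords per bar.

1 chords per bar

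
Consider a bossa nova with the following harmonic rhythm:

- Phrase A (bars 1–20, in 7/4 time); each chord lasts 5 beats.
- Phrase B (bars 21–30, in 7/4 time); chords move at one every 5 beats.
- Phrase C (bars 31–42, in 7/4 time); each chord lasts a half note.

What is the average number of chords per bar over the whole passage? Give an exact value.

A: 20 × 7 = 140 beats ÷ 5 = 28 chords.
B: 10 × 7 = 70 beats ÷ 5 = 14 chords.
C: 12 × 7 = 84 beats ÷ 2 = 42 chords.
Overall: 84 chords over 42 bars → 84/42 = 2 chords per bar.

2 chords per bar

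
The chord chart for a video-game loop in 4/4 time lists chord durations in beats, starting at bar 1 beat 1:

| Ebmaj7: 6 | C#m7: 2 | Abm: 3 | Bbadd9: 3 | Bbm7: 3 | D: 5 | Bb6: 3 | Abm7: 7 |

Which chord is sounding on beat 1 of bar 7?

Bb6

Beat 1 of bar 7 is beat (7−1)×4 + 1 = 25 overall.
Running totals: Ebmaj7 ends at 6, C#m7 ends at 8, Abm ends at 11, Bbadd9 ends at 14, Bbm7 ends at 17, D ends at 22, Bb6 ends at 25.
Beat 25 falls within Bb6.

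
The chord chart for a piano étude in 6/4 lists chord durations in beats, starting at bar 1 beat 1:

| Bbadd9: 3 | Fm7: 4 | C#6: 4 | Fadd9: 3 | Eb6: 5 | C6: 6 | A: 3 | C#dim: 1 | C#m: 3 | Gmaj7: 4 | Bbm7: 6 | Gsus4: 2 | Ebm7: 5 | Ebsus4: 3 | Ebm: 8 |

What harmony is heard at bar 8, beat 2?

Beat 2 of bar 8 is beat (8−1)×6 + 2 = 44 overall.
Running totals: Bbadd9 ends at 3, Fm7 ends at 7, C#6 ends at 11, Fadd9 ends at 14, Eb6 ends at 19, C6 ends at 25, A ends at 28, C#dim ends at 29, C#m ends at 32, Gmaj7 ends at 36, Bbm7 ends at 42, Gsus4 ends at 44.
Beat 44 falls within Gsus4.

Gsus4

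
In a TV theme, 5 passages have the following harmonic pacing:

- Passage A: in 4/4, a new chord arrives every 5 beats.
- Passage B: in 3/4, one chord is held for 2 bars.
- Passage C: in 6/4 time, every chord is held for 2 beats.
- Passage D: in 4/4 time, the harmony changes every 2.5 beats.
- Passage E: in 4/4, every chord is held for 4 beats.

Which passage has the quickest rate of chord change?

Passage C

A: 4/5 = 0.8 chords/bar.
B: 3/6 = 0.5 chords/bar.
C: 6/2 = 3 chords/bar.
D: 4/2.5 = 1.6 chords/bar.
E: 4/4 = 1 chord/bar.
Fastest is C at 3 chords/bar.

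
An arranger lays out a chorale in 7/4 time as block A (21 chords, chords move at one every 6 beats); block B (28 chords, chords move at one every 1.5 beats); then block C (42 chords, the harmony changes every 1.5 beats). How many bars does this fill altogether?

A: 21 × 6 = 126 beats = 18 bars.
B: 28 × 1.5 = 42 beats = 6 bars.
C: 42 × 1.5 = 63 beats = 9 bars.
Total: 18 + 6 + 9 = 33 bars.

33 bars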